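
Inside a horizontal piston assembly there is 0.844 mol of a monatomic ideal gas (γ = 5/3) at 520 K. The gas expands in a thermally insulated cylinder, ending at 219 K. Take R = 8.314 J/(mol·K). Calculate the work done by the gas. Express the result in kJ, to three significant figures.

W ≈ 3.17 kJ

Adiabatic ⇒ Q = 0, so W_by = −ΔU = nCᵥ(T₁ − T₂).
Cᵥ = 3R/2 = 12.47 J/(mol·K).
W = (0.844)(12.47)(520 − 219) = 3168 J.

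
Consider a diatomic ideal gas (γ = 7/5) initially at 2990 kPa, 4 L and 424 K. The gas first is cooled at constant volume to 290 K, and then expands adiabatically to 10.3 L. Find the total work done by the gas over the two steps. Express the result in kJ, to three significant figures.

Step 1 (isochoric): W = 0 (constant volume).
After step 1: P = 2045 kPa (V unchanged).
Step 2 (adiabatic): W = (P₁V₁ − P₂V₂)/(γ−1) = (8180 − 5603)/0.4 = 6442 J.
W_total = 0 + 6442 = 6442 J.

W_total ≈ 6.44 kJ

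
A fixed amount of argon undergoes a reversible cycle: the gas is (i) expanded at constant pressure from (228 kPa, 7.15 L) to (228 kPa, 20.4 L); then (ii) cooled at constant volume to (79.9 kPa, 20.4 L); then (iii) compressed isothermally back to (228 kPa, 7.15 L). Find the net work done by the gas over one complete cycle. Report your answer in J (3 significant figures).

Leg (i): W = PΔV = (228)(20.4 − 7.15) = 3021 J.
Leg (ii): W = 0.
Leg (iii): W = PᵢVᵢ ln(V_f/Vᵢ) = (1630) ln(7.15/20.4) = -1709 J.
W_net = 3021 − 1709 = 1312 J.

W_net ≈ 1310 J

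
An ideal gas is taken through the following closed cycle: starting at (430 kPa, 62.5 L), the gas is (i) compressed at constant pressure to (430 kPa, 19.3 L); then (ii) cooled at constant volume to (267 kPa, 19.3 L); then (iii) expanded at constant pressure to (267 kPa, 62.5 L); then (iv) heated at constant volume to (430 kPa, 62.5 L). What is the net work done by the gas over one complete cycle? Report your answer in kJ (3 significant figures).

Constant-volume legs do no work.
W(i) = (430)(19.3 − 62.5) = -18576 J; W(iii) = (267)(62.5 − 19.3) = 11534 J.
W_net = -18576 + 11534 = -7042 J (the counter-clockwise enclosed area).

W_net ≈ -7.04 kJ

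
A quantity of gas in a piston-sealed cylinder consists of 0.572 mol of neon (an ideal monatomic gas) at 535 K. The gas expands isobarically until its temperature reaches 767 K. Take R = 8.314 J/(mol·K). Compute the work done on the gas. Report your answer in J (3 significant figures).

Isobaric: W = P ΔV = nR ΔT.
W = (0.572)(8.314)(767 − 535) = 1103 J.
Work on gas = −W_by = -1103 J.

W ≈ -1100 J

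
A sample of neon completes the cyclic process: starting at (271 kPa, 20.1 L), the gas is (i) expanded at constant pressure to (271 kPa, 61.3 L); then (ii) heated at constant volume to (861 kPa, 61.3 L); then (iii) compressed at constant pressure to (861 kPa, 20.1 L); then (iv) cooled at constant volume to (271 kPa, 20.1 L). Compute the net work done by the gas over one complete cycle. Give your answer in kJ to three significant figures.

Constant-volume legs do no work.
W(i) = (271)(61.3 − 20.1) = 11165 J; W(iii) = (861)(20.1 − 61.3) = -35473 J.
W_net = 11165 − 35473 = -24308 J (the counter-clockwise enclosed area).

W_net ≈ -24.3 kJ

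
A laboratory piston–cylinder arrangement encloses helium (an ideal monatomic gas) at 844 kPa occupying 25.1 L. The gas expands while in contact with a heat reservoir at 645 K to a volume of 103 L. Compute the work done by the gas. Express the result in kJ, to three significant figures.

W ≈ 29.9 kJ

Isothermal: W = nRT ln(V₂/V₁) = P₁V₁ ln(V₂/V₁).
P₁V₁ = (844 kPa)(25.1 L) = 21184 J.
W = 21184 × ln(103/25.1) = 21184 × 1.412
W_by_gas = 29909 J.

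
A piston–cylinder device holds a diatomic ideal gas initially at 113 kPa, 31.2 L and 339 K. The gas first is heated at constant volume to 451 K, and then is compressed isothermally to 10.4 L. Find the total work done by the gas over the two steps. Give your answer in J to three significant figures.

Step 1 (isochoric): W = 0 (constant volume).
After step 1: P = 150.3 kPa (V unchanged).
Step 2 (isothermal): W = P₁V₁ ln(V₂/V₁) = (4690) ln(10.4/31.2) = -5153 J.
W_total = 0 − 5153 = -5153 J.

W_total ≈ -5150 J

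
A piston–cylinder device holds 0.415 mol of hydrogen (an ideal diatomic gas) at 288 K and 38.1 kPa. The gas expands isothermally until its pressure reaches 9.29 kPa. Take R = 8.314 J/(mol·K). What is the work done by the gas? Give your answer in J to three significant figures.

W ≈ 1400 J

Isothermal process: W = nRT ln(V₂/V₁) = nRT ln(P₁/P₂).
W = (0.415)(8.314)(288) × ln(38.1/9.29)
  = 993.7 × ln(4.101) = 993.7 × 1.411
W_by_gas = 1402 J.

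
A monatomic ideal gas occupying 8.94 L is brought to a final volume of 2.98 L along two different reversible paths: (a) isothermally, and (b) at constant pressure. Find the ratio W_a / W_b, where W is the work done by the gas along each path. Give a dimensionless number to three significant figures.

W_a / W_b ≈ 1.65

Path (a) isothermal: W = P₁V₁ ln(V₂/V₁) → W_a/(P₁V₁) = -1.099.
Path (b) isobaric: W = P₁(V₂ − V₁) → W_b/(P₁V₁) = -0.6667.
W_a / W_b = -1.099 / -0.6667 = 1.648.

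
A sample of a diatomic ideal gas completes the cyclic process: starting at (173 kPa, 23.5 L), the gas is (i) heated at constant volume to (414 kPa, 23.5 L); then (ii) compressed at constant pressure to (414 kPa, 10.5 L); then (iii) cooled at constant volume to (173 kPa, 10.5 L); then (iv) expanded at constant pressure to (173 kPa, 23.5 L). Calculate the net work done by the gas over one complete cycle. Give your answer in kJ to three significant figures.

W_net ≈ -3.13 kJ

Constant-volume legs do no work.
W(ii) = (414)(10.5 − 23.5) = -5382 J; W(iv) = (173)(23.5 − 10.5) = 2249 J.
W_net = -5382 + 2249 = -3133 J (the counter-clockwise enclosed area).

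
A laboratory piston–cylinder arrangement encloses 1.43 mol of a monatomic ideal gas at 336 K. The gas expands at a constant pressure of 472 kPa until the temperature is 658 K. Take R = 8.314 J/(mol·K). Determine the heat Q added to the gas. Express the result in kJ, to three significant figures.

Isobaric: W = nRΔT = (1.43)(8.314)(322) = 3828 J.
ΔU = nCᵥΔT with Cᵥ = 3R/2: ΔU = (1.43)(12.47)(322) = 5742 J.
Q = ΔU + W = 5742 + 3828 = 9571 J.

Q ≈ 9.57 kJ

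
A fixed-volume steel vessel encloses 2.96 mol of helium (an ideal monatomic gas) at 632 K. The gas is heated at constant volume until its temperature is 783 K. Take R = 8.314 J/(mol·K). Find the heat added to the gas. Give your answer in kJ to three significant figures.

Constant volume ⇒ W = 0, so Q = ΔU = nCᵥΔT with Cᵥ = 3R/2 = 12.47 J/(mol·K).
ΔU = (2.96)(12.47)(783 − 632) = 5574 J.

Q ≈ 5.57 kJ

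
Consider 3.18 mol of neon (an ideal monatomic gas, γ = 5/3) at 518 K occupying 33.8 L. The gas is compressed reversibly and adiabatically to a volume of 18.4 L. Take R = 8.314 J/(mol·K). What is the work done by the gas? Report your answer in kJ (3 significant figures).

Adiabatic: TV^(γ−1) = const with γ = 5/3.
T₂ = T₁ (V₁/V₂)^(γ−1) = 518 × (33.8/18.4)^0.667 = 518 × 1.5 = 777 K.
W_by = nCᵥ(T₁ − T₂) = (3.18)(12.47)(518 − 777) = -10270 J.

W ≈ -10.3 kJ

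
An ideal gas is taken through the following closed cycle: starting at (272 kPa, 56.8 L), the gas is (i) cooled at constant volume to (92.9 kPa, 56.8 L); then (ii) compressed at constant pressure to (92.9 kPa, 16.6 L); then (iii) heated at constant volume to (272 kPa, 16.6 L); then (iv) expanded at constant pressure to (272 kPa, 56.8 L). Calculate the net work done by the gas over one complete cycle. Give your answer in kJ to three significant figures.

Constant-volume legs do no work.
W(ii) = (92.9)(16.6 − 56.8) = -3735 J; W(iv) = (272)(56.8 − 16.6) = 10934 J.
W_net = -3735 + 10934 = 7200 J (the clockwise enclosed area).

W_net ≈ 7.20 kJ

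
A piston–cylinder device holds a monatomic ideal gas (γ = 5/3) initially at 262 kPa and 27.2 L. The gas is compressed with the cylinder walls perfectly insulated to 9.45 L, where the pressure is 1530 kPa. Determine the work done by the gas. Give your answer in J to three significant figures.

Adiabatic: W = (P₁V₁ − P₂V₂)/(γ − 1) with γ = 5/3.
P₁V₁ = 7126 J, P₂V₂ = 14458 J.
W = (7126 − 14458) / 0.6667 = -10998 J.

W ≈ -11000 J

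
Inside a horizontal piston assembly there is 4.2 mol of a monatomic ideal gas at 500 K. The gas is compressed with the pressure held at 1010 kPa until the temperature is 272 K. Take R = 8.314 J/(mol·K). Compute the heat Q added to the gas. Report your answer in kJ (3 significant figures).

Isobaric: W = nRΔT = (4.2)(8.314)(-228) = -7961 J.
ΔU = nCᵥΔT with Cᵥ = 3R/2: ΔU = (4.2)(12.47)(-228) = -11942 J.
Q = ΔU + W = -11942 − 7961 = -19904 J.

Q ≈ -19.9 kJ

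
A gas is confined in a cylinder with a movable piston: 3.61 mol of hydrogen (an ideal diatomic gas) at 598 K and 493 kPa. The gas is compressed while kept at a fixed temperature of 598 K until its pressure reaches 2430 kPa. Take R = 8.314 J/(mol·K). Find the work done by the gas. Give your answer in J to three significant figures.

W ≈ -28600 J

Isothermal process: W = nRT ln(V₂/V₁) = nRT ln(P₁/P₂).
W = (3.61)(8.314)(598) × ln(493/2430)
  = 17948 × ln(0.2029) = 17948 × -1.595
W_by_gas = -28630 J.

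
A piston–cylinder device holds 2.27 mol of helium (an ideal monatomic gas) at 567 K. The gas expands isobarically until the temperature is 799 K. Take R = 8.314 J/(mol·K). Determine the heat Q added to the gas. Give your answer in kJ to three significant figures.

Isobaric: W = nRΔT = (2.27)(8.314)(232) = 4378 J.
ΔU = nCᵥΔT with Cᵥ = 3R/2: ΔU = (2.27)(12.47)(232) = 6568 J.
Q = ΔU + W = 6568 + 4378 = 10946 J.

Q ≈ 10.9 kJ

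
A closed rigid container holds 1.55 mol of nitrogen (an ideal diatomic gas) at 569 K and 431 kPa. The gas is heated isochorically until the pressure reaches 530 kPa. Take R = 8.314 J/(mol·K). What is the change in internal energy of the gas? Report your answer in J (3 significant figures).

ΔU ≈ 4210 J

Constant volume ⇒ W = 0, so Q = ΔU = nCᵥΔT with Cᵥ = 5R/2 = 20.79 J/(mol·K).
At constant V, T₂/T₁ = P₂/P₁ ⇒ ΔT = T₁(P₂/P₁ − 1) = 569·(530/431 − 1) = 130.7 K.
ΔU = (1.55)(20.79)(130.7) = 4211 J.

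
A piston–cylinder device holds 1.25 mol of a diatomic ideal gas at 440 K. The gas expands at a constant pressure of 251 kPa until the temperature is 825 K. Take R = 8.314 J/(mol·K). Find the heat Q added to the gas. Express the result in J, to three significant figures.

Q ≈ 14000 J

Isobaric: W = nRΔT = (1.25)(8.314)(385) = 4001 J.
ΔU = nCᵥΔT with Cᵥ = 5R/2: ΔU = (1.25)(20.79)(385) = 10003 J.
Q = ΔU + W = 10003 + 4001 = 14004 J.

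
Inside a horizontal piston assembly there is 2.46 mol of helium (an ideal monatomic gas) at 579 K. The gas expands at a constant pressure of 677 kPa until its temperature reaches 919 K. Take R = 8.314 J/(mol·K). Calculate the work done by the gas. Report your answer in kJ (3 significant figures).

W ≈ 6.95 kJ

Isobaric: W = P ΔV = nR ΔT.
W = (2.46)(8.314)(919 − 579) = 6954 J.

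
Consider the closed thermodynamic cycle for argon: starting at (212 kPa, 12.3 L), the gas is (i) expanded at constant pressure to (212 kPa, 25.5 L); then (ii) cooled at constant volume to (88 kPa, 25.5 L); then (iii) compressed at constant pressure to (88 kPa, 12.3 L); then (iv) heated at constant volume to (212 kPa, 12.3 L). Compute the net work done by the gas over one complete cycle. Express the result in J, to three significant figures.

Constant-volume legs do no work.
W(i) = (212)(25.5 − 12.3) = 2798 J; W(iii) = (88)(12.3 − 25.5) = -1162 J.
W_net = 2798 − 1162 = 1637 J (the clockwise enclosed area).

W_net ≈ 1640 J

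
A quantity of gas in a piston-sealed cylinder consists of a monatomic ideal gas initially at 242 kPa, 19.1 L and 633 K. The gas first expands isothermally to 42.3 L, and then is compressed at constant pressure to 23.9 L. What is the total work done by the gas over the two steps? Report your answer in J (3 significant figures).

Step 1 (isothermal): W = P₁V₁ ln(V₂/V₁) = (4622) ln(42.3/19.1) = 3675 J.
After step 1: P = 109.3 kPa, V = 42.3 L, T = 633 K.
Step 2 (isobaric): W = PΔV = (109.3 kPa)(23.9 − 42.3 L) = -2011 J.
W_total = 3675 − 2011 = 1665 J.

W_total ≈ 1660 J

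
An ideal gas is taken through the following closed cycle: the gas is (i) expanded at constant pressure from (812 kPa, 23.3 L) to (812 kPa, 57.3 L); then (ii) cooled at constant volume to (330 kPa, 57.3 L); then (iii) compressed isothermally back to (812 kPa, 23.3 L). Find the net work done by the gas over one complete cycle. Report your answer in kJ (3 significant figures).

Leg (i): W = PΔV = (812)(57.3 − 23.3) = 27608 J.
Leg (ii): W = 0.
Leg (iii): W = PᵢVᵢ ln(V_f/Vᵢ) = (18909) ln(23.3/57.3) = -17015 J.
W_net = 27608 − 17015 = 10593 J.

W_net ≈ 10.6 kJ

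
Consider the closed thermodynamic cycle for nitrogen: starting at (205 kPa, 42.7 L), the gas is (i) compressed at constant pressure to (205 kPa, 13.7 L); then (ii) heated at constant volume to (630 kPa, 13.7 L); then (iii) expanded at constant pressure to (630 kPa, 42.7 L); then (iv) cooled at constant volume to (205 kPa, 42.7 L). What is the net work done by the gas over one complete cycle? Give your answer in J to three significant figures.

Constant-volume legs do no work.
W(i) = (205)(13.7 − 42.7) = -5945 J; W(iii) = (630)(42.7 − 13.7) = 18270 J.
W_net = -5945 + 18270 = 12325 J (the clockwise enclosed area).

W_net ≈ 12300 J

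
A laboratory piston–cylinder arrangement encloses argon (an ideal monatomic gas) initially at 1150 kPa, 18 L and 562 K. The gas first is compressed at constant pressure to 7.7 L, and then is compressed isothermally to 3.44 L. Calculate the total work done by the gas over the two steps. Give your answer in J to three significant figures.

Step 1 (isobaric): W = PΔV = (1150 kPa)(7.7 − 18 L) = -11845 J.
After step 1: P = 1150 kPa, V = 7.7 L, T = 240.4 K.
Step 2 (isothermal): W = P₁V₁ ln(V₂/V₁) = (8855) ln(3.44/7.7) = -7135 J.
W_total = -11845 − 7135 = -18980 J.

W_total ≈ -19000 J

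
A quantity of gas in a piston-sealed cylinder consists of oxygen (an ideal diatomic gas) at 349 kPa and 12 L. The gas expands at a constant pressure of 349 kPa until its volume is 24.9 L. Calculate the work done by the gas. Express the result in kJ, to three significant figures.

Isobaric: W = P ΔV.
W = (349 kPa)(24.9 − 12 L) = (349)(12.9) = 4502 J.

W ≈ 4.50 kJ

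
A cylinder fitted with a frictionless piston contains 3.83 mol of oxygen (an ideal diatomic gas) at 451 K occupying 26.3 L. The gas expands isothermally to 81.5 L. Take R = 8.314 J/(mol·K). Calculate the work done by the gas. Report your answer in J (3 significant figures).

Isothermal: W = nRT ln(V₂/V₁).
W = (3.83)(8.314)(451) × ln(81.5/26.3)
  = 14361 × 1.131
W_by_gas = 16243 J.

W ≈ 16200 J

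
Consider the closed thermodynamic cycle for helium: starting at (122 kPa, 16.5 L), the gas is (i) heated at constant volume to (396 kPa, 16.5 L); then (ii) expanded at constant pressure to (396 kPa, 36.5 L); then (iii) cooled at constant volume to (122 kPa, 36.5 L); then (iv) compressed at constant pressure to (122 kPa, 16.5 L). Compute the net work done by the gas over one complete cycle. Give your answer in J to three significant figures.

Constant-volume legs do no work.
W(ii) = (396)(36.5 − 16.5) = 7920 J; W(iv) = (122)(16.5 − 36.5) = -2440 J.
W_net = 7920 − 2440 = 5480 J (the clockwise enclosed area).

W_net ≈ 5480 J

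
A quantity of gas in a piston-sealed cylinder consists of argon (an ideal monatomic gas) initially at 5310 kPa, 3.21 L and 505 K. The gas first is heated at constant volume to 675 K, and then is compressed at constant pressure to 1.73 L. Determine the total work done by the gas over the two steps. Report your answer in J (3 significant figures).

Step 1 (isochoric): W = 0 (constant volume).
After step 1: P = 7098 kPa (V unchanged).
Step 2 (isobaric): W = PΔV = (7098 kPa)(1.73 − 3.21 L) = -10504 J.
W_total = 0 − 10504 = -10504 J.

W_total ≈ -10500 J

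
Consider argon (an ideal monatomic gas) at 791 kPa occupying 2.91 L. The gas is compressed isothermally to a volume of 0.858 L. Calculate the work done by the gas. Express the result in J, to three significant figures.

Isothermal: W = nRT ln(V₂/V₁) = P₁V₁ ln(V₂/V₁).
P₁V₁ = (791 kPa)(2.91 L) = 2302 J.
W = 2302 × ln(0.858/2.91) = 2302 × -1.221
W_by_gas = -2811 J.

W ≈ -2810 J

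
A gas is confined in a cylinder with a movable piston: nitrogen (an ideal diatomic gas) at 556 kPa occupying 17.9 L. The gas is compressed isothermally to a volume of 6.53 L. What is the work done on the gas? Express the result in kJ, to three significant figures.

Isothermal: W = nRT ln(V₂/V₁) = P₁V₁ ln(V₂/V₁).
P₁V₁ = (556 kPa)(17.9 L) = 9952 J.
W = 9952 × ln(6.53/17.9) = 9952 × -1.008
W_by_gas = -10036 J; work on gas = −W_by = 10036 J.

W ≈ 10.0 kJ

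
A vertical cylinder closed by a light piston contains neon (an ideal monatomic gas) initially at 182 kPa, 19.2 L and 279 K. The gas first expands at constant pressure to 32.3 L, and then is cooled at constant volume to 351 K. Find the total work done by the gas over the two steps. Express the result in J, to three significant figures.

W_total ≈ 2380 J

Step 1 (isobaric): W = PΔV = (182 kPa)(32.3 − 19.2 L) = 2384 J.
Step 2 (isochoric): W = 0 (constant volume).
W_total = 2384 + 0 = 2384 J.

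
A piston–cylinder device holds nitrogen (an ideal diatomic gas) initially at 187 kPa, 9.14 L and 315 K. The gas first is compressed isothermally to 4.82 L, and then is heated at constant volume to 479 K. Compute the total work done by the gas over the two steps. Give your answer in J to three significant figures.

W_total ≈ -1090 J

Step 1 (isothermal): W = P₁V₁ ln(V₂/V₁) = (1709) ln(4.82/9.14) = -1094 J.
Step 2 (isochoric): W = 0 (constant volume).
W_total = -1094 + 0 = -1094 J.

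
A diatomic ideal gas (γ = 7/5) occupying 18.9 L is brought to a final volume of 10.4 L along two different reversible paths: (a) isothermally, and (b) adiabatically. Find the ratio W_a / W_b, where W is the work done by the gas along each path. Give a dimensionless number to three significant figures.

W_a / W_b ≈ 0.885

Path (a) isothermal: W = P₁V₁ ln(V₂/V₁) → W_a/(P₁V₁) = -0.5974.
Path (b) adiabatic: W = P₁V₁(1 − (V₁/V₂)^(γ−1))/(γ−1) → W_b/(P₁V₁) = -0.6748.
W_a / W_b = -0.5974 / -0.6748 = 0.8853.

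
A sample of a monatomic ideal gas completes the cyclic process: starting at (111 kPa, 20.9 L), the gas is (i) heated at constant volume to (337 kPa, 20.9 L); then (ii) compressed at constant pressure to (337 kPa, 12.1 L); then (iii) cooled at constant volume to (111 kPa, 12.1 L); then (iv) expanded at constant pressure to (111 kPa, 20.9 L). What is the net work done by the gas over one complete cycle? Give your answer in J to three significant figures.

Constant-volume legs do no work.
W(ii) = (337)(12.1 − 20.9) = -2966 J; W(iv) = (111)(20.9 − 12.1) = 976.8 J.
W_net = -2966 + 976.8 = -1989 J (the counter-clockwise enclosed area).

W_net ≈ -1990 J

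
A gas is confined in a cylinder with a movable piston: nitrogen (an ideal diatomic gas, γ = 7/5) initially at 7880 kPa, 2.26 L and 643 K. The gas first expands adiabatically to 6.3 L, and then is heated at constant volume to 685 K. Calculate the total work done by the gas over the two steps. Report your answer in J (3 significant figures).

Step 1 (adiabatic): W = (P₁V₁ − P₂V₂)/(γ−1) = (17809 − 11818)/0.4 = 14977 J.
Step 2 (isochoric): W = 0 (constant volume).
W_total = 14977 + 0 = 14977 J.

W_total ≈ 15000 J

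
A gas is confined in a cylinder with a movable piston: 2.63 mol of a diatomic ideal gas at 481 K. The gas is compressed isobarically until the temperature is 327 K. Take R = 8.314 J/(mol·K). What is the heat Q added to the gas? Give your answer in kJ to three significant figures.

Isobaric: W = nRΔT = (2.63)(8.314)(-154) = -3367 J.
ΔU = nCᵥΔT with Cᵥ = 5R/2: ΔU = (2.63)(20.79)(-154) = -8418 J.
Q = ΔU + W = -8418 − 3367 = -11786 J.

Q ≈ -11.8 kJ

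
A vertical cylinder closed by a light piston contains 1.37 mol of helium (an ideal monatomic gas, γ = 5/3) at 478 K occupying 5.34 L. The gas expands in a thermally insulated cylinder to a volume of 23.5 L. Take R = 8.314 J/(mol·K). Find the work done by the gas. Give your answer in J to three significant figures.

W ≈ 5130 J

Adiabatic: TV^(γ−1) = const with γ = 5/3.
T₂ = T₁ (V₁/V₂)^(γ−1) = 478 × (5.34/23.5)^0.667 = 478 × 0.3724 = 178 K.
W_by = nCᵥ(T₁ − T₂) = (1.37)(12.47)(478 − 178) = 5126 J.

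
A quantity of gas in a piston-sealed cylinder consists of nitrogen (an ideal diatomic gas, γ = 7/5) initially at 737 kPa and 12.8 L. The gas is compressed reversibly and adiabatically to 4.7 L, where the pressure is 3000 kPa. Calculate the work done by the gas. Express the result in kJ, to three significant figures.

Adiabatic: W = (P₁V₁ − P₂V₂)/(γ − 1) with γ = 7/5.
P₁V₁ = 9434 J, P₂V₂ = 14100 J.
W = (9434 − 14100) / 0.4 = -11666 J.

W ≈ -11.7 kJ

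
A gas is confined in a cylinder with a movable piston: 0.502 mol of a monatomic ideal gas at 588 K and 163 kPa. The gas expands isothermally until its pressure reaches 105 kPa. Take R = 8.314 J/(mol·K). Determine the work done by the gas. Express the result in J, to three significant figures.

W ≈ 1080 J

Isothermal process: W = nRT ln(V₂/V₁) = nRT ln(P₁/P₂).
W = (0.502)(8.314)(588) × ln(163/105)
  = 2454 × ln(1.552) = 2454 × 0.4398
W_by_gas = 1079 J.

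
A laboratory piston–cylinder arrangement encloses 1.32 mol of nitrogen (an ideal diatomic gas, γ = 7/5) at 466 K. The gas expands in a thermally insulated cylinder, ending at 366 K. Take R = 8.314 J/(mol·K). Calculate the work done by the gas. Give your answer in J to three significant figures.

W ≈ 2740 J

Adiabatic ⇒ Q = 0, so W_by = −ΔU = nCᵥ(T₁ − T₂).
Cᵥ = 5R/2 = 20.79 J/(mol·K).
W = (1.32)(20.79)(466 − 366) = 2744 J.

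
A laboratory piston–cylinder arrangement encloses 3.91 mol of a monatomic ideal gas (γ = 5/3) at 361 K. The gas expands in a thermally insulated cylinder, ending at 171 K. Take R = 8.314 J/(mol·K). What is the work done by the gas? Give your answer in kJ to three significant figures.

Adiabatic ⇒ Q = 0, so W_by = −ΔU = nCᵥ(T₁ − T₂).
Cᵥ = 3R/2 = 12.47 J/(mol·K).
W = (3.91)(12.47)(361 − 171) = 9265 J.

W ≈ 9.26 kJ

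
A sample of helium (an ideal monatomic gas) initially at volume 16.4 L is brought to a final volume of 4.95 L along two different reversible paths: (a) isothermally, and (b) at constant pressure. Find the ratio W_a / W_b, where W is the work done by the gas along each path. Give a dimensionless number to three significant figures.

W_a / W_b ≈ 1.72

Path (a) isothermal: W = P₁V₁ ln(V₂/V₁) → W_a/(P₁V₁) = -1.198.
Path (b) isobaric: W = P₁(V₂ − V₁) → W_b/(P₁V₁) = -0.6982.
W_a / W_b = -1.198 / -0.6982 = 1.716.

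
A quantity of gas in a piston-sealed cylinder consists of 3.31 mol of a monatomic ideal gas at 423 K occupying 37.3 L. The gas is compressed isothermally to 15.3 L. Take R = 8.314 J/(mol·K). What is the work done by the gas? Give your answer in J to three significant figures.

Isothermal: W = nRT ln(V₂/V₁).
W = (3.31)(8.314)(423) × ln(15.3/37.3)
  = 11641 × -0.8911
W_by_gas = -10373 J.

W ≈ -10400 J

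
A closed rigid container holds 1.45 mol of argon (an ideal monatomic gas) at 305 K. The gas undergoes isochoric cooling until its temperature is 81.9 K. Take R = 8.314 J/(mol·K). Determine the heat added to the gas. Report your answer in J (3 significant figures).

Q ≈ -4030 J

Constant volume ⇒ W = 0, so Q = ΔU = nCᵥΔT with Cᵥ = 3R/2 = 12.47 J/(mol·K).
ΔU = (1.45)(12.47)(81.9 − 305) = -4034 J.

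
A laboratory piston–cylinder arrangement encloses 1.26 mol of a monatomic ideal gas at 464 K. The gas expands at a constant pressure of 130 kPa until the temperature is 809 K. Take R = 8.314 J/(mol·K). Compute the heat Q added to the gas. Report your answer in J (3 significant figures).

Isobaric: W = nRΔT = (1.26)(8.314)(345) = 3614 J.
ΔU = nCᵥΔT with Cᵥ = 3R/2: ΔU = (1.26)(12.47)(345) = 5421 J.
Q = ΔU + W = 5421 + 3614 = 9035 J.

Q ≈ 9040 J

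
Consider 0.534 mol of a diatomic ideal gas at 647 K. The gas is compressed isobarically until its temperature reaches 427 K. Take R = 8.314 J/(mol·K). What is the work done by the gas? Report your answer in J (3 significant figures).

W ≈ -977 J

Isobaric: W = P ΔV = nR ΔT.
W = (0.534)(8.314)(427 − 647) = -976.7 J.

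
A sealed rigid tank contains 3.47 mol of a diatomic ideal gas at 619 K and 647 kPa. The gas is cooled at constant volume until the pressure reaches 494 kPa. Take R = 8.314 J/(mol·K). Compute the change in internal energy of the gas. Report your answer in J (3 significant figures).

ΔU ≈ -10600 J

Constant volume ⇒ W = 0, so Q = ΔU = nCᵥΔT with Cᵥ = 5R/2 = 20.79 J/(mol·K).
At constant V, T₂/T₁ = P₂/P₁ ⇒ ΔT = T₁(P₂/P₁ − 1) = 619·(494/647 − 1) = -146.4 K.
ΔU = (3.47)(20.79)(-146.4) = -10557 J.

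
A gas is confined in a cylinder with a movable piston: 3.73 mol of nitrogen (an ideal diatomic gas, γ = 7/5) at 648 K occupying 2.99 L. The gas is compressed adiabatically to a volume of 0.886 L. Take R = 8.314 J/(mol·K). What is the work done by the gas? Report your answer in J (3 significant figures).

Adiabatic: TV^(γ−1) = const with γ = 7/5.
T₂ = T₁ (V₁/V₂)^(γ−1) = 648 × (2.99/0.886)^0.4 = 648 × 1.627 = 1054 K.
W_by = nCᵥ(T₁ − T₂) = (3.73)(20.79)(648 − 1054) = -31482 J.

W ≈ -31500 J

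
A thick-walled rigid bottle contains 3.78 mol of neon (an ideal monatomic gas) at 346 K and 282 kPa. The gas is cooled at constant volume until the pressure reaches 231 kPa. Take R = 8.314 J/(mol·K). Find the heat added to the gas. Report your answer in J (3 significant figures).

Q ≈ -2950 J

Constant volume ⇒ W = 0, so Q = ΔU = nCᵥΔT with Cᵥ = 3R/2 = 12.47 J/(mol·K).
At constant V, T₂/T₁ = P₂/P₁ ⇒ ΔT = T₁(P₂/P₁ − 1) = 346·(231/282 − 1) = -62.57 K.
ΔU = (3.78)(12.47)(-62.57) = -2950 J.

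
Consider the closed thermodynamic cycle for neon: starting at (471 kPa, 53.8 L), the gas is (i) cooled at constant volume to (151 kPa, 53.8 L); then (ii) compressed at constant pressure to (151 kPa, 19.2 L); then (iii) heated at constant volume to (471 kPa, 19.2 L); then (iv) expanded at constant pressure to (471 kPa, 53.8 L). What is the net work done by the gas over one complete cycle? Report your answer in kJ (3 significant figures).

W_net ≈ 11.1 kJ

Constant-volume legs do no work.
W(ii) = (151)(19.2 − 53.8) = -5225 J; W(iv) = (471)(53.8 − 19.2) = 16297 J.
W_net = -5225 + 16297 = 11072 J (the clockwise enclosed area).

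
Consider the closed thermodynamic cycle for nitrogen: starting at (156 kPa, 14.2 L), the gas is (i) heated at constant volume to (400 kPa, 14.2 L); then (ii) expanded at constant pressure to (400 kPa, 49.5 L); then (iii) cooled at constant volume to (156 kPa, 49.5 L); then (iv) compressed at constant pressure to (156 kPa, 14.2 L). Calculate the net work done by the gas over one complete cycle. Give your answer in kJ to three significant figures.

W_net ≈ 8.61 kJ

Constant-volume legs do no work.
W(ii) = (400)(49.5 − 14.2) = 14120 J; W(iv) = (156)(14.2 − 49.5) = -5507 J.
W_net = 14120 − 5507 = 8613 J (the clockwise enclosed area).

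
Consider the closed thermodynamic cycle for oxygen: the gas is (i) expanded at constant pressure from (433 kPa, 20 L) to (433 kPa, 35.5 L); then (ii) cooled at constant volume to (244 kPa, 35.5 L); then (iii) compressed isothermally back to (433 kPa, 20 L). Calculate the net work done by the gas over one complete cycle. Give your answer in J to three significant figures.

Leg (i): W = PΔV = (433)(35.5 − 20) = 6712 J.
Leg (ii): W = 0.
Leg (iii): W = PᵢVᵢ ln(V_f/Vᵢ) = (8662) ln(20/35.5) = -4970 J.
W_net = 6712 − 4970 = 1741 J.

W_net ≈ 1740 J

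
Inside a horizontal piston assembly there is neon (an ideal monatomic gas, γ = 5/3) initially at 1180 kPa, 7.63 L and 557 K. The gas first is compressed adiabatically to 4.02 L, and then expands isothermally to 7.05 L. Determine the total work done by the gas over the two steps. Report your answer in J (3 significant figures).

Step 1 (adiabatic): W = (P₁V₁ − P₂V₂)/(γ−1) = (9003 − 13802)/0.667 = -7198 J.
After step 1: P = 3433 kPa, V = 4.02 L, T = 853.9 K.
Step 2 (isothermal): W = P₁V₁ ln(V₂/V₁) = (13802) ln(7.05/4.02) = 7753 J.
W_total = -7198 + 7753 = 555.4 J.

W_total ≈ 555 J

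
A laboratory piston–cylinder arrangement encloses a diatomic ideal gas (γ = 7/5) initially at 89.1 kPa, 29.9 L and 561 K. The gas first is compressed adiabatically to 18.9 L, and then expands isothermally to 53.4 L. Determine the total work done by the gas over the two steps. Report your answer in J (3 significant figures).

Step 1 (adiabatic): W = (P₁V₁ − P₂V₂)/(γ−1) = (2664 − 3201)/0.4 = -1341 J.
After step 1: P = 169.3 kPa, V = 18.9 L, T = 674 K.
Step 2 (isothermal): W = P₁V₁ ln(V₂/V₁) = (3201) ln(53.4/18.9) = 3324 J.
W_total = -1341 + 3324 = 1983 J.

W_total ≈ 1980 J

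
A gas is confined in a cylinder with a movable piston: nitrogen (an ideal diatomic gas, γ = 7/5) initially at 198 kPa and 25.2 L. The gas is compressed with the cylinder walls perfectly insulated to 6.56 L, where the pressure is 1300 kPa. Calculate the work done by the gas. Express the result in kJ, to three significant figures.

W ≈ -8.85 kJ

Adiabatic: W = (P₁V₁ − P₂V₂)/(γ − 1) with γ = 7/5.
P₁V₁ = 4990 J, P₂V₂ = 8528 J.
W = (4990 − 8528) / 0.4 = -8846 J.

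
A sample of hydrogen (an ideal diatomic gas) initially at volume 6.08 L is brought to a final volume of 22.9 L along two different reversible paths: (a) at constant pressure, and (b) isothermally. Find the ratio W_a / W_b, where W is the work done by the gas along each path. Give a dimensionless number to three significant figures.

W_a / W_b ≈ 2.09

Path (a) isobaric: W = P₁(V₂ − V₁) → W_a/(P₁V₁) = 2.766.
Path (b) isothermal: W = P₁V₁ ln(V₂/V₁) → W_b/(P₁V₁) = 1.326.
W_a / W_b = 2.766 / 1.326 = 2.086.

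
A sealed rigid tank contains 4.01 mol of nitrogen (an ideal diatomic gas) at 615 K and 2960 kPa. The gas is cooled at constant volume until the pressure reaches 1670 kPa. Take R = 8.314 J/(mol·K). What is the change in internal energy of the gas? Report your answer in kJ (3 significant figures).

Constant volume ⇒ W = 0, so Q = ΔU = nCᵥΔT with Cᵥ = 5R/2 = 20.79 J/(mol·K).
At constant V, T₂/T₁ = P₂/P₁ ⇒ ΔT = T₁(P₂/P₁ − 1) = 615·(1670/2960 − 1) = -268 K.
ΔU = (4.01)(20.79)(-268) = -22339 J.

ΔU ≈ -22.3 kJ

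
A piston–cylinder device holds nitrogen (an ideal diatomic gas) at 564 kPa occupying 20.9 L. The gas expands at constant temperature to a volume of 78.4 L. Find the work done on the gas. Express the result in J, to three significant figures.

W ≈ -15600 J

Isothermal: W = nRT ln(V₂/V₁) = P₁V₁ ln(V₂/V₁).
P₁V₁ = (564 kPa)(20.9 L) = 11788 J.
W = 11788 × ln(78.4/20.9) = 11788 × 1.322
W_by_gas = 15584 J; work on gas = −W_by = -15584 J.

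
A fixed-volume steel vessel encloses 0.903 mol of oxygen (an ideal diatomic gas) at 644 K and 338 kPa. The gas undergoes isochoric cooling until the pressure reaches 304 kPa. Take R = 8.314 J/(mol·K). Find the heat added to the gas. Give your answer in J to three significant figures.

Q ≈ -1220 J

Constant volume ⇒ W = 0, so Q = ΔU = nCᵥΔT with Cᵥ = 5R/2 = 20.79 J/(mol·K).
At constant V, T₂/T₁ = P₂/P₁ ⇒ ΔT = T₁(P₂/P₁ − 1) = 644·(304/338 − 1) = -64.78 K.
ΔU = (0.903)(20.79)(-64.78) = -1216 J.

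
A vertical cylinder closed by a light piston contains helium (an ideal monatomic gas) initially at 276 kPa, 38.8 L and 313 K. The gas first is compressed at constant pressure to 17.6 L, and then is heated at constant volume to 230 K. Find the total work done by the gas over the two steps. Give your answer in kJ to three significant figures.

W_total ≈ -5.85 kJ

Step 1 (isobaric): W = PΔV = (276 kPa)(17.6 − 38.8 L) = -5851 J.
Step 2 (isochoric): W = 0 (constant volume).
W_total = -5851 + 0 = -5851 J.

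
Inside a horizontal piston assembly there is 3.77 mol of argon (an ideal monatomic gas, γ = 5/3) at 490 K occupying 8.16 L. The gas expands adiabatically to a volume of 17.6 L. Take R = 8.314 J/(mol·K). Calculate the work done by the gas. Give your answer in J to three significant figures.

Adiabatic: TV^(γ−1) = const with γ = 5/3.
T₂ = T₁ (V₁/V₂)^(γ−1) = 490 × (8.16/17.6)^0.667 = 490 × 0.599 = 293.5 K.
W_by = nCᵥ(T₁ − T₂) = (3.77)(12.47)(490 − 293.5) = 9237 J.

W ≈ 9240 J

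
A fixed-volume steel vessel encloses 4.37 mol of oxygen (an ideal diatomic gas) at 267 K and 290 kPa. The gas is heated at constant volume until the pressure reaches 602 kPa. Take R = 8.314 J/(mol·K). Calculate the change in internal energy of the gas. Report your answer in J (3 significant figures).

Constant volume ⇒ W = 0, so Q = ΔU = nCᵥΔT with Cᵥ = 5R/2 = 20.79 J/(mol·K).
At constant V, T₂/T₁ = P₂/P₁ ⇒ ΔT = T₁(P₂/P₁ − 1) = 267·(602/290 − 1) = 287.3 K.
ΔU = (4.37)(20.79)(287.3) = 26092 J.

ΔU ≈ 26100 J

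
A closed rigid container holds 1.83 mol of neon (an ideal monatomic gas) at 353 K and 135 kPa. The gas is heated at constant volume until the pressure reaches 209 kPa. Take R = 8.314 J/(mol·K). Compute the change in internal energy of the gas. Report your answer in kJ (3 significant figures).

Constant volume ⇒ W = 0, so Q = ΔU = nCᵥΔT with Cᵥ = 3R/2 = 12.47 J/(mol·K).
At constant V, T₂/T₁ = P₂/P₁ ⇒ ΔT = T₁(P₂/P₁ − 1) = 353·(209/135 − 1) = 193.5 K.
ΔU = (1.83)(12.47)(193.5) = 4416 J.

ΔU ≈ 4.42 kJ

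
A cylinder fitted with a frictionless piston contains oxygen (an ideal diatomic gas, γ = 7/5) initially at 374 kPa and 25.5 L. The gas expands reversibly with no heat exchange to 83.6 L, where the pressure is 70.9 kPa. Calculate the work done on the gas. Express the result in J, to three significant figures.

W ≈ -9020 J

Adiabatic: W = (P₁V₁ − P₂V₂)/(γ − 1) with γ = 7/5.
P₁V₁ = 9537 J, P₂V₂ = 5927 J.
W = (9537 − 5927) / 0.4 = 9024 J.
Work on gas = −W_by = -9024 J.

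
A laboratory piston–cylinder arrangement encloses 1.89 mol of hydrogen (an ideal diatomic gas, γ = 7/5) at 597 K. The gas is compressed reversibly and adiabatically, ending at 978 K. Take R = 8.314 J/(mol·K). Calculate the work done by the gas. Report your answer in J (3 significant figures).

W ≈ -15000 J

Adiabatic ⇒ Q = 0, so W_by = −ΔU = nCᵥ(T₁ − T₂).
Cᵥ = 5R/2 = 20.79 J/(mol·K).
W = (1.89)(20.79)(597 − 978) = -14967 J.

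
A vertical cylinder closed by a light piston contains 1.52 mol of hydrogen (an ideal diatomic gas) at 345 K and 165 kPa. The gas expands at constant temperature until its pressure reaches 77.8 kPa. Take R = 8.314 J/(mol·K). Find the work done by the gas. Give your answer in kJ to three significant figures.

W ≈ 3.28 kJ

Isothermal process: W = nRT ln(V₂/V₁) = nRT ln(P₁/P₂).
W = (1.52)(8.314)(345) × ln(165/77.8)
  = 4360 × ln(2.121) = 4360 × 0.7518
W_by_gas = 3278 J.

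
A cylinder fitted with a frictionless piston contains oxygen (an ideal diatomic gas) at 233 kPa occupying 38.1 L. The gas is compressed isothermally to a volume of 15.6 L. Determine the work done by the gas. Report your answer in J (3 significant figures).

Isothermal: W = nRT ln(V₂/V₁) = P₁V₁ ln(V₂/V₁).
P₁V₁ = (233 kPa)(38.1 L) = 8877 J.
W = 8877 × ln(15.6/38.1) = 8877 × -0.8929
W_by_gas = -7927 J.

W ≈ -7930 J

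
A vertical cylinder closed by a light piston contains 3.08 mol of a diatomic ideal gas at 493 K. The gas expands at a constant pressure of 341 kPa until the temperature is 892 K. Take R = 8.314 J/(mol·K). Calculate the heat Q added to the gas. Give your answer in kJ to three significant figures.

Isobaric: W = nRΔT = (3.08)(8.314)(399) = 10217 J.
ΔU = nCᵥΔT with Cᵥ = 5R/2: ΔU = (3.08)(20.79)(399) = 25543 J.
Q = ΔU + W = 25543 + 10217 = 35760 J.

Q ≈ 35.8 kJ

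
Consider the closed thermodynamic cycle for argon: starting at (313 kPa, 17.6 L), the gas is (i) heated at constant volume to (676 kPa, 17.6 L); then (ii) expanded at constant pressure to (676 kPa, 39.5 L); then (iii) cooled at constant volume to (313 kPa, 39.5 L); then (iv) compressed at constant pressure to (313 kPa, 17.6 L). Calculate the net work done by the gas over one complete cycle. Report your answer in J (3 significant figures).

Constant-volume legs do no work.
W(ii) = (676)(39.5 − 17.6) = 14804 J; W(iv) = (313)(17.6 − 39.5) = -6855 J.
W_net = 14804 − 6855 = 7950 J (the clockwise enclosed area).

W_net ≈ 7950 J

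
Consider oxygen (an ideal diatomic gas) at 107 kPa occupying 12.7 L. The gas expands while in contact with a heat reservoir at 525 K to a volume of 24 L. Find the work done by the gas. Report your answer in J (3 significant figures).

Isothermal: W = nRT ln(V₂/V₁) = P₁V₁ ln(V₂/V₁).
P₁V₁ = (107 kPa)(12.7 L) = 1359 J.
W = 1359 × ln(24/12.7) = 1359 × 0.6365
W_by_gas = 864.9 J.

W ≈ 865 J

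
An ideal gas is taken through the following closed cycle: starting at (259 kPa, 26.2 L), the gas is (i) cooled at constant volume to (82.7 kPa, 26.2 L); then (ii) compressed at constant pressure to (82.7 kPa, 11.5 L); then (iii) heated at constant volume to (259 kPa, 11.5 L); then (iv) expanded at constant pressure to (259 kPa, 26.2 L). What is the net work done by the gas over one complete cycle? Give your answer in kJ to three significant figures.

W_net ≈ 2.59 kJ

Constant-volume legs do no work.
W(ii) = (82.7)(11.5 − 26.2) = -1216 J; W(iv) = (259)(26.2 − 11.5) = 3807 J.
W_net = -1216 + 3807 = 2592 J (the clockwise enclosed area).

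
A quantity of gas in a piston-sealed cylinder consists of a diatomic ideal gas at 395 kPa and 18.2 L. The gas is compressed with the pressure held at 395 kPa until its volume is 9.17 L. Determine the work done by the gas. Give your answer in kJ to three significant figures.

W ≈ -3.57 kJ

Isobaric: W = P ΔV.
W = (395 kPa)(9.17 − 18.2 L) = (395)(-9.03) = -3567 J.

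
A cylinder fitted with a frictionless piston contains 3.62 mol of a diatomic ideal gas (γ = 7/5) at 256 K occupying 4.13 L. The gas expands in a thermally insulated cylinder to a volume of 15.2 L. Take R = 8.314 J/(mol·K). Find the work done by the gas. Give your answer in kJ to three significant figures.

Adiabatic: TV^(γ−1) = const with γ = 7/5.
T₂ = T₁ (V₁/V₂)^(γ−1) = 256 × (4.13/15.2)^0.4 = 256 × 0.5938 = 152 K.
W_by = nCᵥ(T₁ − T₂) = (3.62)(20.79)(256 − 152) = 7824 J.

W ≈ 7.82 kJ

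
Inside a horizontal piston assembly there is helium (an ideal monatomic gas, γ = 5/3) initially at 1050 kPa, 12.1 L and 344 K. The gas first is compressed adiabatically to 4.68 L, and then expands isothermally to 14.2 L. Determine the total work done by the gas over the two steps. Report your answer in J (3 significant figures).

Step 1 (adiabatic): W = (P₁V₁ − P₂V₂)/(γ−1) = (12705 − 23933)/0.667 = -16842 J.
After step 1: P = 5114 kPa, V = 4.68 L, T = 648 K.
Step 2 (isothermal): W = P₁V₁ ln(V₂/V₁) = (23933) ln(14.2/4.68) = 26565 J.
W_total = -16842 + 26565 = 9722 J.

W_total ≈ 9720 J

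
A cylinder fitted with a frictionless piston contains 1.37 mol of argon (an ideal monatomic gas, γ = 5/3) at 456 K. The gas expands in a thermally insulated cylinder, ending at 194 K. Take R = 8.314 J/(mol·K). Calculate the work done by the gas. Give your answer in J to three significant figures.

W ≈ 4480 J

Adiabatic ⇒ Q = 0, so W_by = −ΔU = nCᵥ(T₁ − T₂).
Cᵥ = 3R/2 = 12.47 J/(mol·K).
W = (1.37)(12.47)(456 − 194) = 4476 J.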